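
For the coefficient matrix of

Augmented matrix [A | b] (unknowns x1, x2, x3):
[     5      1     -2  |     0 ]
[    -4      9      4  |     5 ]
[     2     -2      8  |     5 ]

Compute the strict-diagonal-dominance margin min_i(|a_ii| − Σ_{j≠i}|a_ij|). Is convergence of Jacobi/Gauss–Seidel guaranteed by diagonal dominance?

row 1: |5| − (1+2) = 2
row 2: |9| − (4+4) = 1
row 3: |8| − (2+2) = 4
minimum over rows = 1 → strictly diagonally dominant (convergence guaranteed)

1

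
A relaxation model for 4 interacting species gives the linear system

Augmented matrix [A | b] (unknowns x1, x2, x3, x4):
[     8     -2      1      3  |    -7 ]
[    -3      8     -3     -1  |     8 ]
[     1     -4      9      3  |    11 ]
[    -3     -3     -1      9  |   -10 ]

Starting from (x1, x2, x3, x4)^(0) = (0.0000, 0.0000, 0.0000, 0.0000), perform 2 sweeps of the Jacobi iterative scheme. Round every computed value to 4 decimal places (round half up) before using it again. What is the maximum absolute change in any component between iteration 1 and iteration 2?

Iteration 1:
  x1 = (-7 - (-2)·0.0000 - (1)·0.0000 - (3)·0.0000) / (8) = -0.8750
  x2 = (8 - (-3)·0.0000 - (-3)·0.0000 - (-1)·0.0000) / (8) = 1.0000
  x3 = (11 - (1)·0.0000 - (-4)·0.0000 - (3)·0.0000) / (9) = 1.2222
  x4 = (-10 - (-3)·0.0000 - (-3)·0.0000 - (-1)·0.0000) / (9) = -1.1111
Iteration 2:
  x1 = (-7 - (-2)·1.0000 - (1)·1.2222 - (3)·-1.1111) / (8) = -0.3611
  x2 = (8 - (-3)·-0.8750 - (-3)·1.2222 - (-1)·-1.1111) / (8) = 0.9913
  x3 = (11 - (1)·-0.8750 - (-4)·1.0000 - (3)·-1.1111) / (9) = 2.1343
  x4 = (-10 - (-3)·-0.8750 - (-3)·1.0000 - (-1)·1.2222) / (9) = -0.9336
Change: (0.5139, -0.0087, 0.9121, 0.1775) → max |·| = 0.9121

0.9121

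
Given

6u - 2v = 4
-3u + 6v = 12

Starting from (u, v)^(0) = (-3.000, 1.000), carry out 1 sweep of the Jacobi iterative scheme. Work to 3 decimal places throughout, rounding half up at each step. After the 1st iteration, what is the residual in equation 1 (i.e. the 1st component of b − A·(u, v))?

Iteration 1:
  u = (4 - (-2)·1.000) / (6) = 1.000
  v = (12 - (-3)·-3.000) / (6) = 0.500
Residual b − A·x = (-1.000, 12.000)

-1.000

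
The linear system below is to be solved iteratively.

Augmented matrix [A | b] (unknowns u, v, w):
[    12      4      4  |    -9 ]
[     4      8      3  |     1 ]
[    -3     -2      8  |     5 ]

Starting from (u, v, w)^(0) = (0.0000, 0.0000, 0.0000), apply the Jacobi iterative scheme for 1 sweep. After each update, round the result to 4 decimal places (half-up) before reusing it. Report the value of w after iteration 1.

Iteration 1:
  u = (-9 - (4)·0.0000 - (4)·0.0000) / (12) = -0.7500
  v = (1 - (4)·0.0000 - (3)·0.0000) / (8) = 0.1250
  w = (5 - (-3)·0.0000 - (-2)·0.0000) / (8) = 0.6250

0.6250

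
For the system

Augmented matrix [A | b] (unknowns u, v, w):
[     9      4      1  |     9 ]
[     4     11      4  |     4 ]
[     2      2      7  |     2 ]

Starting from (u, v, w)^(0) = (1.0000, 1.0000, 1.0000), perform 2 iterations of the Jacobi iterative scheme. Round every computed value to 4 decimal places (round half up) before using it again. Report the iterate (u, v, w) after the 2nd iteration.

Iteration 1:
  u = (9 - (4)·1.0000 - (1)·1.0000) / (9) = 0.4444
  v = (4 - (4)·1.0000 - (4)·1.0000) / (11) = -0.3636
  w = (2 - (2)·1.0000 - (2)·1.0000) / (7) = -0.2857
Iteration 2:
  u = (9 - (4)·-0.3636 - (1)·-0.2857) / (9) = 1.1933
  v = (4 - (4)·0.4444 - (4)·-0.2857) / (11) = 0.3059
  w = (2 - (2)·0.4444 - (2)·-0.3636) / (7) = 0.2626

(1.1933, 0.3059, 0.2626)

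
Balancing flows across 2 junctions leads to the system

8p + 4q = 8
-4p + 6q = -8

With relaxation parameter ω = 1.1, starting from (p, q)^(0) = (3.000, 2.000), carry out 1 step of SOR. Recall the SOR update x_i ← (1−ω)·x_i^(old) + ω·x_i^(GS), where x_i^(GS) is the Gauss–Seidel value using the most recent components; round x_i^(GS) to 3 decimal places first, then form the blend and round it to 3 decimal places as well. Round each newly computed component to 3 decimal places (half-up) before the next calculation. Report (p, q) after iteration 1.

Iteration 1:
  p: GS value = (8 - (4)·2.000) / (8) = 0.000;  p ← (1−ω)·3.000 + ω·0.000 = -0.300
  q: GS value = (-8 - (-4)·-0.300) / (6) = -1.533;  q ← (1−ω)·2.000 + ω·-1.533 = -1.886

(-0.300, -1.886)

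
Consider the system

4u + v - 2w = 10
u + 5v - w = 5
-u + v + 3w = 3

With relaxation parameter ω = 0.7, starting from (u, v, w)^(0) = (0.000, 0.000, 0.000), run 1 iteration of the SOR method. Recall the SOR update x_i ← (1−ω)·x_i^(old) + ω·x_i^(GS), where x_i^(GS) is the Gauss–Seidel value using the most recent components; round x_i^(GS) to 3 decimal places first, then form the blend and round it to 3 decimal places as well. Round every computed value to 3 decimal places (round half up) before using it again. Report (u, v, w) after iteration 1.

Iteration 1:
  u: GS value = (10 - (1)·0.000 - (-2)·0.000) / (4) = 2.500;  u ← (1−ω)·0.000 + ω·2.500 = 1.750
  v: GS value = (5 - (1)·1.750 - (-1)·0.000) / (5) = 0.650;  v ← (1−ω)·0.000 + ω·0.650 = 0.455
  w: GS value = (3 - (-1)·1.750 - (1)·0.455) / (3) = 1.432;  w ← (1−ω)·0.000 + ω·1.432 = 1.002

(1.750, 0.455, 1.002)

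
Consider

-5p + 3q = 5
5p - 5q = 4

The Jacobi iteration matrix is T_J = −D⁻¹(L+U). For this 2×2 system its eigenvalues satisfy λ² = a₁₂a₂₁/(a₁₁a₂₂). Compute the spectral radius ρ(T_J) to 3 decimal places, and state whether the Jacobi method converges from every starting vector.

a₁₂a₂₁/(a₁₁a₂₂) = (3)·(5) / ((-5)·(-5)) = 0.600000
ρ = √|0.600000| = √0.600000 = 0.775
ρ < 1, so Jacobi converges

0.775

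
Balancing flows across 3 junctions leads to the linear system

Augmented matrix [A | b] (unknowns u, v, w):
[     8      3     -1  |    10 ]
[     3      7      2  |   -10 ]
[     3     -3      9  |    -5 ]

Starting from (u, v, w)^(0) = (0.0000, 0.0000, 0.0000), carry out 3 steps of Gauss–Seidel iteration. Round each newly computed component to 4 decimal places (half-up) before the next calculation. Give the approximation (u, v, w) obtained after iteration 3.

Iteration 1:
  u = (10 - (3)·0.0000 - (-1)·0.0000) / (8) = 1.2500
  v = (-10 - (3)·1.2500 - (2)·0.0000) / (7) = -1.9643
  w = (-5 - (3)·1.2500 - (-3)·-1.9643) / (9) = -1.6270
Iteration 2:
  u = (10 - (3)·-1.9643 - (-1)·-1.6270) / (8) = 1.7832
  v = (-10 - (3)·1.7832 - (2)·-1.6270) / (7) = -1.7279
  w = (-5 - (3)·1.7832 - (-3)·-1.7279) / (9) = -1.7259
Iteration 3:
  u = (10 - (3)·-1.7279 - (-1)·-1.7259) / (8) = 1.6822
  v = (-10 - (3)·1.6822 - (2)·-1.7259) / (7) = -1.6564
  w = (-5 - (3)·1.6822 - (-3)·-1.6564) / (9) = -1.6684

(1.6822, -1.6564, -1.6684)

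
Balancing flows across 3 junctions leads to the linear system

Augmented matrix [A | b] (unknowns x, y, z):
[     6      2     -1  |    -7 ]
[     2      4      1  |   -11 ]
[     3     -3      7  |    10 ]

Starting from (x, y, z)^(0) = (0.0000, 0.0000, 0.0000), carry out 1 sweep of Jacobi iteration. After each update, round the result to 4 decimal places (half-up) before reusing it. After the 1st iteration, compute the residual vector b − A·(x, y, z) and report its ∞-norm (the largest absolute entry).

Iteration 1:
  x = (-7 - (2)·0.0000 - (-1)·0.0000) / (6) = -1.1667
  y = (-11 - (2)·0.0000 - (1)·0.0000) / (4) = -2.7500
  z = (10 - (3)·0.0000 - (-3)·0.0000) / (7) = 1.4286
Residual b − A·x = (6.9288, 0.9048, -4.7501); ∞-norm = 6.9288

6.9288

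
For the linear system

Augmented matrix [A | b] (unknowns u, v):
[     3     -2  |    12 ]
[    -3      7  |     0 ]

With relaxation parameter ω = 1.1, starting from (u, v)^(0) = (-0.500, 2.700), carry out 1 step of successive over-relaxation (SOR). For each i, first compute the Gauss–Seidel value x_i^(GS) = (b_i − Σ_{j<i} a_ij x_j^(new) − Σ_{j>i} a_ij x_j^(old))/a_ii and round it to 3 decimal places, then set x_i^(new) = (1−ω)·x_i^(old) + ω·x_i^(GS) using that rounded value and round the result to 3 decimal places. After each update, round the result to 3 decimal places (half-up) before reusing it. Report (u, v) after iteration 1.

(6.430, 2.762)

Iteration 1:
  u: GS value = (12 - (-2)·2.700) / (3) = 5.800;  u ← (1−ω)·-0.500 + ω·5.800 = 6.430
  v: GS value = (0 - (-3)·6.430) / (7) = 2.756;  v ← (1−ω)·2.700 + ω·2.756 = 2.762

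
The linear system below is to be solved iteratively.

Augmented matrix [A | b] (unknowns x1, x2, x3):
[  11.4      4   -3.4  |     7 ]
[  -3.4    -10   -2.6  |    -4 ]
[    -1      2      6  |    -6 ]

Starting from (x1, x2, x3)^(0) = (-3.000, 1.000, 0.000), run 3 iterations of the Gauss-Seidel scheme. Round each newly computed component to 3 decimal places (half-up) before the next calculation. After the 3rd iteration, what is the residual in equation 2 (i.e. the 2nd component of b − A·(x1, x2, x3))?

Iteration 1:
  x1 = (7 - (4)·1.000 - (-3.4)·0.000) / (11.4) = 0.263
  x2 = (-4 - (-3.4)·0.263 - (-2.6)·0.000) / (-10) = 0.311
  x3 = (-6 - (-1)·0.263 - (2)·0.311) / (6) = -1.060
Iteration 2:
  x1 = (7 - (4)·0.311 - (-3.4)·-1.060) / (11.4) = 0.189
  x2 = (-4 - (-3.4)·0.189 - (-2.6)·-1.060) / (-10) = 0.611
  x3 = (-6 - (-1)·0.189 - (2)·0.611) / (6) = -1.172
Iteration 3:
  x1 = (7 - (4)·0.611 - (-3.4)·-1.172) / (11.4) = 0.050
  x2 = (-4 - (-3.4)·0.050 - (-2.6)·-1.172) / (-10) = 0.688
  x3 = (-6 - (-1)·0.050 - (2)·0.688) / (6) = -1.221
Residual b − A·x = (-0.473, -0.125, 0.000)

-0.125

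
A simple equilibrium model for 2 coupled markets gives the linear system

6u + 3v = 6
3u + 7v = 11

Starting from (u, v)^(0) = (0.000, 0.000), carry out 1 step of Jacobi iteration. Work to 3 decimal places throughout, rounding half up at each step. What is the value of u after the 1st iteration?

1.000

Iteration 1:
  u = (6 - (3)·0.000) / (6) = 1.000
  v = (11 - (3)·0.000) / (7) = 1.571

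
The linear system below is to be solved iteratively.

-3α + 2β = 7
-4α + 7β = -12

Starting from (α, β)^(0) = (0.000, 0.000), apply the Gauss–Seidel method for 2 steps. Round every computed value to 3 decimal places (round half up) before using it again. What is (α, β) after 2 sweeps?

(-4.365, -4.209)

Iteration 1:
  α = (7 - (2)·0.000) / (-3) = -2.333
  β = (-12 - (-4)·-2.333) / (7) = -3.047
Iteration 2:
  α = (7 - (2)·-3.047) / (-3) = -4.365
  β = (-12 - (-4)·-4.365) / (7) = -4.209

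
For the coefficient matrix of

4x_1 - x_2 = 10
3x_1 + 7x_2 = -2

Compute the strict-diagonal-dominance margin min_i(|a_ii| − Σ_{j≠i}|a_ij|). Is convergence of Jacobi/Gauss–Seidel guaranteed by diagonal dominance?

3

row 1: |4| − (1) = 3
row 2: |7| − (3) = 4
minimum over rows = 3 → strictly diagonally dominant (convergence guaranteed)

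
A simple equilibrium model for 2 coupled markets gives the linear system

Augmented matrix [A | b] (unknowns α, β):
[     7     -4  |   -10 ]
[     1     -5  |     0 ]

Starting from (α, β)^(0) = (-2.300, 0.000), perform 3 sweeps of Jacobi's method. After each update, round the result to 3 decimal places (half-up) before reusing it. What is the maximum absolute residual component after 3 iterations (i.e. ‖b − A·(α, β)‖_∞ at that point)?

Iteration 1:
  α = (-10 - (-4)·0.000) / (7) = -1.429
  β = (0 - (1)·-2.300) / (-5) = -0.460
Iteration 2:
  α = (-10 - (-4)·-0.460) / (7) = -1.691
  β = (0 - (1)·-1.429) / (-5) = -0.286
Iteration 3:
  α = (-10 - (-4)·-0.286) / (7) = -1.592
  β = (0 - (1)·-1.691) / (-5) = -0.338
Residual b − A·x = (-0.208, -0.098); ∞-norm = 0.208

0.208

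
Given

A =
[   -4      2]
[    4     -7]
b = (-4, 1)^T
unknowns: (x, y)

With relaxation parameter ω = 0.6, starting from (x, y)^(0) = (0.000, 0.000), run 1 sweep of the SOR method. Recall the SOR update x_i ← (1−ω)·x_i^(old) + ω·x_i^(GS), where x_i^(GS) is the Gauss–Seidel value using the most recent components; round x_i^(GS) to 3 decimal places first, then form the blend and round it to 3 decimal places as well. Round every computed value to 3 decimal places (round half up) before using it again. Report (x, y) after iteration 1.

(0.600, 0.120)

Iteration 1:
  x: GS value = (-4 - (2)·0.000) / (-4) = 1.000;  x ← (1−ω)·0.000 + ω·1.000 = 0.600
  y: GS value = (1 - (4)·0.600) / (-7) = 0.200;  y ← (1−ω)·0.000 + ω·0.200 = 0.120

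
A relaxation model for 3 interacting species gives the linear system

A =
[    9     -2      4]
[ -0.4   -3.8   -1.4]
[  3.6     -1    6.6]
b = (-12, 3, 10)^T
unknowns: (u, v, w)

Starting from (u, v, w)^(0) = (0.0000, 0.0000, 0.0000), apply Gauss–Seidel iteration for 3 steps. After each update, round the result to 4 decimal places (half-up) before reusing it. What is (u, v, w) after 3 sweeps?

(-2.8009, -1.4674, 2.8206)

Iteration 1:
  u = (-12 - (-2)·0.0000 - (4)·0.0000) / (9) = -1.3333
  v = (3 - (-0.4)·-1.3333 - (-1.4)·0.0000) / (-3.8) = -0.6491
  w = (10 - (3.6)·-1.3333 - (-1)·-0.6491) / (6.6) = 2.1441
Iteration 2:
  u = (-12 - (-2)·-0.6491 - (4)·2.1441) / (9) = -2.4305
  v = (3 - (-0.4)·-2.4305 - (-1.4)·2.1441) / (-3.8) = -1.3236
  w = (10 - (3.6)·-2.4305 - (-1)·-1.3236) / (6.6) = 2.6403
Iteration 3:
  u = (-12 - (-2)·-1.3236 - (4)·2.6403) / (9) = -2.8009
  v = (3 - (-0.4)·-2.8009 - (-1.4)·2.6403) / (-3.8) = -1.4674
  w = (10 - (3.6)·-2.8009 - (-1)·-1.4674) / (6.6) = 2.8206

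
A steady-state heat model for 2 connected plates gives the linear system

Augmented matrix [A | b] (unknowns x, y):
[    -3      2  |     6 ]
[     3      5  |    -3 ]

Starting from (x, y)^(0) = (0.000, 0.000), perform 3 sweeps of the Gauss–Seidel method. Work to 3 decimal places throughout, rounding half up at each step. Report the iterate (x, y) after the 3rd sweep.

(-1.760, 0.456)

Iteration 1:
  x = (6 - (2)·0.000) / (-3) = -2.000
  y = (-3 - (3)·-2.000) / (5) = 0.600
Iteration 2:
  x = (6 - (2)·0.600) / (-3) = -1.600
  y = (-3 - (3)·-1.600) / (5) = 0.360
Iteration 3:
  x = (6 - (2)·0.360) / (-3) = -1.760
  y = (-3 - (3)·-1.760) / (5) = 0.456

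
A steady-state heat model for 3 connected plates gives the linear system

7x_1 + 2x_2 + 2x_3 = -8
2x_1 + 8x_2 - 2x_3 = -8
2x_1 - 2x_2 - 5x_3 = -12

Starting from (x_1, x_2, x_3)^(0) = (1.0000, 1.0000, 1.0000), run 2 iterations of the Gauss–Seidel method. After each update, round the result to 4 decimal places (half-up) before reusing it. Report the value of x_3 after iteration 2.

Iteration 1:
  x_1 = (-8 - (2)·1.0000 - (2)·1.0000) / (7) = -1.7143
  x_2 = (-8 - (2)·-1.7143 - (-2)·1.0000) / (8) = -0.3214
  x_3 = (-12 - (2)·-1.7143 - (-2)·-0.3214) / (-5) = 1.8428
Iteration 2:
  x_1 = (-8 - (2)·-0.3214 - (2)·1.8428) / (7) = -1.5775
  x_2 = (-8 - (2)·-1.5775 - (-2)·1.8428) / (8) = -0.1449
  x_3 = (-12 - (2)·-1.5775 - (-2)·-0.1449) / (-5) = 1.8270

1.8270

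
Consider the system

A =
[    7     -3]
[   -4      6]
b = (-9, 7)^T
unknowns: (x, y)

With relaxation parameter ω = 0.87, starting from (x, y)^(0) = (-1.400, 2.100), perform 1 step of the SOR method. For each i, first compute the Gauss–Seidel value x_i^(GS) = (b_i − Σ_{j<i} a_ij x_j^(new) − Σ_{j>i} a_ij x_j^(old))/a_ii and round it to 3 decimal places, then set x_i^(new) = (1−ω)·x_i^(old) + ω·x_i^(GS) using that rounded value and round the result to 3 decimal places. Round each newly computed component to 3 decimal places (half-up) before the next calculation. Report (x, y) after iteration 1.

Iteration 1:
  x: GS value = (-9 - (-3)·2.100) / (7) = -0.386;  x ← (1−ω)·-1.400 + ω·-0.386 = -0.518
  y: GS value = (7 - (-4)·-0.518) / (6) = 0.821;  y ← (1−ω)·2.100 + ω·0.821 = 0.987

(-0.518, 0.987)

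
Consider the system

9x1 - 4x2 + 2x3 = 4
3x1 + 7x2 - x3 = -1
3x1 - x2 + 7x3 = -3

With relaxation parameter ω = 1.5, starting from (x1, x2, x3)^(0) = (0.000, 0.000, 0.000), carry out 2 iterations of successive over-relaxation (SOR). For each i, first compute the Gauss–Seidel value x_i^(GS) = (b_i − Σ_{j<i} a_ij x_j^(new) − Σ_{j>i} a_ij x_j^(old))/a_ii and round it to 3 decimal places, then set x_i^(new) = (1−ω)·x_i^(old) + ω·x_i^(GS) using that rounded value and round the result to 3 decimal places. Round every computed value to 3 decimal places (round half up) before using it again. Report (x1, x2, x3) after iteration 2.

Iteration 1:
  x1: GS value = (4 - (-4)·0.000 - (2)·0.000) / (9) = 0.444;  x1 ← (1−ω)·0.000 + ω·0.444 = 0.666
  x2: GS value = (-1 - (3)·0.666 - (-1)·0.000) / (7) = -0.428;  x2 ← (1−ω)·0.000 + ω·-0.428 = -0.642
  x3: GS value = (-3 - (3)·0.666 - (-1)·-0.642) / (7) = -0.806;  x3 ← (1−ω)·0.000 + ω·-0.806 = -1.209
Iteration 2:
  x1: GS value = (4 - (-4)·-0.642 - (2)·-1.209) / (9) = 0.428;  x1 ← (1−ω)·0.666 + ω·0.428 = 0.309
  x2: GS value = (-1 - (3)·0.309 - (-1)·-1.209) / (7) = -0.448;  x2 ← (1−ω)·-0.642 + ω·-0.448 = -0.351
  x3: GS value = (-3 - (3)·0.309 - (-1)·-0.351) / (7) = -0.611;  x3 ← (1−ω)·-1.209 + ω·-0.611 = -0.312

(0.309, -0.351, -0.312)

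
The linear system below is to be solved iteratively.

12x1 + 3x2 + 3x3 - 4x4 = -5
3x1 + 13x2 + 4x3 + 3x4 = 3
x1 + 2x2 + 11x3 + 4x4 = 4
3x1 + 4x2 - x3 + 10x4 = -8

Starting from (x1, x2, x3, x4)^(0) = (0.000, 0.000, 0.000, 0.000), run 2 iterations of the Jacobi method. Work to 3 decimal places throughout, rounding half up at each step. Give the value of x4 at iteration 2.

-0.731

Iteration 1:
  x1 = (-5 - (3)·0.000 - (3)·0.000 - (-4)·0.000) / (12) = -0.417
  x2 = (3 - (3)·0.000 - (4)·0.000 - (3)·0.000) / (13) = 0.231
  x3 = (4 - (1)·0.000 - (2)·0.000 - (4)·0.000) / (11) = 0.364
  x4 = (-8 - (3)·0.000 - (4)·0.000 - (-1)·0.000) / (10) = -0.800
Iteration 2:
  x1 = (-5 - (3)·0.231 - (3)·0.364 - (-4)·-0.800) / (12) = -0.832
  x2 = (3 - (3)·-0.417 - (4)·0.364 - (3)·-0.800) / (13) = 0.400
  x3 = (4 - (1)·-0.417 - (2)·0.231 - (4)·-0.800) / (11) = 0.650
  x4 = (-8 - (3)·-0.417 - (4)·0.231 - (-1)·0.364) / (10) = -0.731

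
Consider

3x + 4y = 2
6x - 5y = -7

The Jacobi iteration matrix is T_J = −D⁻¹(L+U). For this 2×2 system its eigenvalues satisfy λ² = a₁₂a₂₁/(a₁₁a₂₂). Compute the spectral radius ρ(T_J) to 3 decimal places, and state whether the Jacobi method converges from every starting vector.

a₁₂a₂₁/(a₁₁a₂₂) = (4)·(6) / ((3)·(-5)) = -1.600000
ρ = √|-1.600000| = √1.600000 = 1.265
ρ > 1, so Jacobi diverges

1.265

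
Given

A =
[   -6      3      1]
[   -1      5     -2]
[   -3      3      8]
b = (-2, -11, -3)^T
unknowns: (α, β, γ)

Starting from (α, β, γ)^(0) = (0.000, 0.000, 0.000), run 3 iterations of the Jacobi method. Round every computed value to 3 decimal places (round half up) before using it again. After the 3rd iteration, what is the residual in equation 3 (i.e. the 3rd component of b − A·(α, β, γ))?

-0.088

Iteration 1:
  α = (-2 - (3)·0.000 - (1)·0.000) / (-6) = 0.333
  β = (-11 - (-1)·0.000 - (-2)·0.000) / (5) = -2.200
  γ = (-3 - (-3)·0.000 - (3)·0.000) / (8) = -0.375
Iteration 2:
  α = (-2 - (3)·-2.200 - (1)·-0.375) / (-6) = -0.829
  β = (-11 - (-1)·0.333 - (-2)·-0.375) / (5) = -2.283
  γ = (-3 - (-3)·0.333 - (3)·-2.200) / (8) = 0.575
Iteration 3:
  α = (-2 - (3)·-2.283 - (1)·0.575) / (-6) = -0.712
  β = (-11 - (-1)·-0.829 - (-2)·0.575) / (5) = -2.136
  γ = (-3 - (-3)·-0.829 - (3)·-2.283) / (8) = 0.170
Residual b − A·x = (-0.034, -0.692, -0.088)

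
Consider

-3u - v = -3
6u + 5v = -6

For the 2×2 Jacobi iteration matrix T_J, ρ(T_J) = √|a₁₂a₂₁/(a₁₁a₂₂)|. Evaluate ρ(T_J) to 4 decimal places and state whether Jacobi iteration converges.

0.6325

a₁₂a₂₁/(a₁₁a₂₂) = (-1)·(6) / ((-3)·(5)) = 0.400000
ρ = √|0.400000| = √0.400000 = 0.6325
ρ < 1, so Jacobi converges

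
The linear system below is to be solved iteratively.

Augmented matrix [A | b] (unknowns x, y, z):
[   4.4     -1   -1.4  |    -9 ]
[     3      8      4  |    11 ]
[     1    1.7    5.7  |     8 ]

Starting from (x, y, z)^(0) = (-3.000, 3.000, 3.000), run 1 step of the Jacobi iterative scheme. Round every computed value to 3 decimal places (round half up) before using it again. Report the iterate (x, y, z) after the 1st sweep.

(-0.409, 1.000, 1.035)

Iteration 1:
  x = (-9 - (-1)·3.000 - (-1.4)·3.000) / (4.4) = -0.409
  y = (11 - (3)·-3.000 - (4)·3.000) / (8) = 1.000
  z = (8 - (1)·-3.000 - (1.7)·3.000) / (5.7) = 1.035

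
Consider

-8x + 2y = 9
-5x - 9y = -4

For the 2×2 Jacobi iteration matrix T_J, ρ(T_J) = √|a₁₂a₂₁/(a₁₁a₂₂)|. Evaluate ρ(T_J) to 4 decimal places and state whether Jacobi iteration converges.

0.3727

a₁₂a₂₁/(a₁₁a₂₂) = (2)·(-5) / ((-8)·(-9)) = -0.138889
ρ = √|-0.138889| = √0.138889 = 0.3727
ρ < 1, so Jacobi converges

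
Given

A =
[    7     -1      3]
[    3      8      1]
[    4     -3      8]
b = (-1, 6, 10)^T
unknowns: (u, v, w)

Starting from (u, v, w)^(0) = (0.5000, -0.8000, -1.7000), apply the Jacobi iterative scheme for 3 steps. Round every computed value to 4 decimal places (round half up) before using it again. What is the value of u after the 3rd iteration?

-0.6327

Iteration 1:
  u = (-1 - (-1)·-0.8000 - (3)·-1.7000) / (7) = 0.4714
  v = (6 - (3)·0.5000 - (1)·-1.7000) / (8) = 0.7750
  w = (10 - (4)·0.5000 - (-3)·-0.8000) / (8) = 0.7000
Iteration 2:
  u = (-1 - (-1)·0.7750 - (3)·0.7000) / (7) = -0.3321
  v = (6 - (3)·0.4714 - (1)·0.7000) / (8) = 0.4857
  w = (10 - (4)·0.4714 - (-3)·0.7750) / (8) = 1.3049
Iteration 3:
  u = (-1 - (-1)·0.4857 - (3)·1.3049) / (7) = -0.6327
  v = (6 - (3)·-0.3321 - (1)·1.3049) / (8) = 0.7114
  w = (10 - (4)·-0.3321 - (-3)·0.4857) / (8) = 1.5982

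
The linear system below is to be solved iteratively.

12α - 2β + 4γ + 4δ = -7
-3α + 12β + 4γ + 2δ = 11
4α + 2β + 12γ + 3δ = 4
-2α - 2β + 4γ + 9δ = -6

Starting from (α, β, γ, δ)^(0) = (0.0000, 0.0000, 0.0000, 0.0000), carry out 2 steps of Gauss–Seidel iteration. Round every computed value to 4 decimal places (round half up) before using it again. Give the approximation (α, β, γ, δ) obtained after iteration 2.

Iteration 1:
  α = (-7 - (-2)·0.0000 - (4)·0.0000 - (4)·0.0000) / (12) = -0.5833
  β = (11 - (-3)·-0.5833 - (4)·0.0000 - (2)·0.0000) / (12) = 0.7708
  γ = (4 - (4)·-0.5833 - (2)·0.7708 - (3)·0.0000) / (12) = 0.3993
  δ = (-6 - (-2)·-0.5833 - (-2)·0.7708 - (4)·0.3993) / (9) = -0.8025
Iteration 2:
  α = (-7 - (-2)·0.7708 - (4)·0.3993 - (4)·-0.8025) / (12) = -0.3205
  β = (11 - (-3)·-0.3205 - (4)·0.3993 - (2)·-0.8025) / (12) = 0.8372
  γ = (4 - (4)·-0.3205 - (2)·0.8372 - (3)·-0.8025) / (12) = 0.5013
  δ = (-6 - (-2)·-0.3205 - (-2)·0.8372 - (4)·0.5013) / (9) = -0.7746

(-0.3205, 0.8372, 0.5013, -0.7746)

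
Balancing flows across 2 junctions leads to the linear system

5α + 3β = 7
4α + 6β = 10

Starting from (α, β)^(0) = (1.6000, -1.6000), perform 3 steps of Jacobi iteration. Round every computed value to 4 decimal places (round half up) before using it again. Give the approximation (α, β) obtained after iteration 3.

(1.3440, 0.9733)

Iteration 1:
  α = (7 - (3)·-1.6000) / (5) = 2.3600
  β = (10 - (4)·1.6000) / (6) = 0.6000
Iteration 2:
  α = (7 - (3)·0.6000) / (5) = 1.0400
  β = (10 - (4)·2.3600) / (6) = 0.0933
Iteration 3:
  α = (7 - (3)·0.0933) / (5) = 1.3440
  β = (10 - (4)·1.0400) / (6) = 0.9733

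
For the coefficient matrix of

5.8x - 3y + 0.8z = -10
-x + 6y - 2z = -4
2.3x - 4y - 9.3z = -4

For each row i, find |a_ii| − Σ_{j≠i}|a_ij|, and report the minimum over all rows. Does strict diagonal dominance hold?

2

row 1: |5.8| − (3+0.8) = 2
row 2: |6| − (1+2) = 3
row 3: |-9.3| − (2.3+4) = 3
minimum over rows = 2 → strictly diagonally dominant (convergence guaranteed)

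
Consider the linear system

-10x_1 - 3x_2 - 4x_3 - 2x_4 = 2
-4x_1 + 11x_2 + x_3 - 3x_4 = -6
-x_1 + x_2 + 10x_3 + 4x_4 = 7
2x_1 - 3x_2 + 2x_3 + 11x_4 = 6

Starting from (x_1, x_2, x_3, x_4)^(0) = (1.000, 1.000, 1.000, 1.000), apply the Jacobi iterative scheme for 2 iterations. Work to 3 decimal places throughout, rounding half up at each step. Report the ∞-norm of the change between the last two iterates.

Iteration 1:
  x_1 = (2 - (-3)·1.000 - (-4)·1.000 - (-2)·1.000) / (-10) = -1.100
  x_2 = (-6 - (-4)·1.000 - (1)·1.000 - (-3)·1.000) / (11) = 0.000
  x_3 = (7 - (-1)·1.000 - (1)·1.000 - (4)·1.000) / (10) = 0.300
  x_4 = (6 - (2)·1.000 - (-3)·1.000 - (2)·1.000) / (11) = 0.455
Iteration 2:
  x_1 = (2 - (-3)·0.000 - (-4)·0.300 - (-2)·0.455) / (-10) = -0.411
  x_2 = (-6 - (-4)·-1.100 - (1)·0.300 - (-3)·0.455) / (11) = -0.849
  x_3 = (7 - (-1)·-1.100 - (1)·0.000 - (4)·0.455) / (10) = 0.408
  x_4 = (6 - (2)·-1.100 - (-3)·0.000 - (2)·0.300) / (11) = 0.691
Change: (0.689, -0.849, 0.108, 0.236) → max |·| = 0.849

0.849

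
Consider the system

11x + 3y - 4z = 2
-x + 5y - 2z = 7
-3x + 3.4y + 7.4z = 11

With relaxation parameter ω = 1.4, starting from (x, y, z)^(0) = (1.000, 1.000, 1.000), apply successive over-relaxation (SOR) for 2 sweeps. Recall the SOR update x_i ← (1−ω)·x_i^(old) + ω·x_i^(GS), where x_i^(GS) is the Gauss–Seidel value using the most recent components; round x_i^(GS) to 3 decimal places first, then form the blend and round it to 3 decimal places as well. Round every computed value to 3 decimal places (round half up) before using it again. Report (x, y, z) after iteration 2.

(-0.388, 1.180, 0.977)

Iteration 1:
  x: GS value = (2 - (3)·1.000 - (-4)·1.000) / (11) = 0.273;  x ← (1−ω)·1.000 + ω·0.273 = -0.018
  y: GS value = (7 - (-1)·-0.018 - (-2)·1.000) / (5) = 1.796;  y ← (1−ω)·1.000 + ω·1.796 = 2.114
  z: GS value = (11 - (-3)·-0.018 - (3.4)·2.114) / (7.4) = 0.508;  z ← (1−ω)·1.000 + ω·0.508 = 0.311
Iteration 2:
  x: GS value = (2 - (3)·2.114 - (-4)·0.311) / (11) = -0.282;  x ← (1−ω)·-0.018 + ω·-0.282 = -0.388
  y: GS value = (7 - (-1)·-0.388 - (-2)·0.311) / (5) = 1.447;  y ← (1−ω)·2.114 + ω·1.447 = 1.180
  z: GS value = (11 - (-3)·-0.388 - (3.4)·1.180) / (7.4) = 0.787;  z ← (1−ω)·0.311 + ω·0.787 = 0.977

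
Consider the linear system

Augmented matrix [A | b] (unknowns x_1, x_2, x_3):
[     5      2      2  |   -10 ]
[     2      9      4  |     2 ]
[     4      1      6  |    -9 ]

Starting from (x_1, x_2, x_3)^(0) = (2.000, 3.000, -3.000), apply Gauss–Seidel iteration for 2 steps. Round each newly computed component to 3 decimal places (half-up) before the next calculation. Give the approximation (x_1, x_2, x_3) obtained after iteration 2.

Iteration 1:
  x_1 = (-10 - (2)·3.000 - (2)·-3.000) / (5) = -2.000
  x_2 = (2 - (2)·-2.000 - (4)·-3.000) / (9) = 2.000
  x_3 = (-9 - (4)·-2.000 - (1)·2.000) / (6) = -0.500
Iteration 2:
  x_1 = (-10 - (2)·2.000 - (2)·-0.500) / (5) = -2.600
  x_2 = (2 - (2)·-2.600 - (4)·-0.500) / (9) = 1.022
  x_3 = (-9 - (4)·-2.600 - (1)·1.022) / (6) = 0.063

(-2.600, 1.022, 0.063)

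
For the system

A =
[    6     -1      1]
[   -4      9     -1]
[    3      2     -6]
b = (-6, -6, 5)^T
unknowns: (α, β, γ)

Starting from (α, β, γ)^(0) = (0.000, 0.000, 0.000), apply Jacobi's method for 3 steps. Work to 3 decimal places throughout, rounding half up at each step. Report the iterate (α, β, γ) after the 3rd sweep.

(-0.941, -1.272, -1.721)

Iteration 1:
  α = (-6 - (-1)·0.000 - (1)·0.000) / (6) = -1.000
  β = (-6 - (-4)·0.000 - (-1)·0.000) / (9) = -0.667
  γ = (5 - (3)·0.000 - (2)·0.000) / (-6) = -0.833
Iteration 2:
  α = (-6 - (-1)·-0.667 - (1)·-0.833) / (6) = -0.972
  β = (-6 - (-4)·-1.000 - (-1)·-0.833) / (9) = -1.204
  γ = (5 - (3)·-1.000 - (2)·-0.667) / (-6) = -1.556
Iteration 3:
  α = (-6 - (-1)·-1.204 - (1)·-1.556) / (6) = -0.941
  β = (-6 - (-4)·-0.972 - (-1)·-1.556) / (9) = -1.272
  γ = (5 - (3)·-0.972 - (2)·-1.204) / (-6) = -1.721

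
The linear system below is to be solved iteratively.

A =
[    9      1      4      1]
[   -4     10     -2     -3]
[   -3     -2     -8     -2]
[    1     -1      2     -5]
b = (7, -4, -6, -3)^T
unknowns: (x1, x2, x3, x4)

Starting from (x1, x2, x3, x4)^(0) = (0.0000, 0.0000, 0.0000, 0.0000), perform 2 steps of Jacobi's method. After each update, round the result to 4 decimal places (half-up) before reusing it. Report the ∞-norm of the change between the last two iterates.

0.6411

Iteration 1:
  x1 = (7 - (1)·0.0000 - (4)·0.0000 - (1)·0.0000) / (9) = 0.7778
  x2 = (-4 - (-4)·0.0000 - (-2)·0.0000 - (-3)·0.0000) / (10) = -0.4000
  x3 = (-6 - (-3)·0.0000 - (-2)·0.0000 - (-2)·0.0000) / (-8) = 0.7500
  x4 = (-3 - (1)·0.0000 - (-1)·0.0000 - (2)·0.0000) / (-5) = 0.6000
Iteration 2:
  x1 = (7 - (1)·-0.4000 - (4)·0.7500 - (1)·0.6000) / (9) = 0.4222
  x2 = (-4 - (-4)·0.7778 - (-2)·0.7500 - (-3)·0.6000) / (10) = 0.2411
  x3 = (-6 - (-3)·0.7778 - (-2)·-0.4000 - (-2)·0.6000) / (-8) = 0.4083
  x4 = (-3 - (1)·0.7778 - (-1)·-0.4000 - (2)·0.7500) / (-5) = 1.1356
Change: (-0.3556, 0.6411, -0.3417, 0.5356) → max |·| = 0.6411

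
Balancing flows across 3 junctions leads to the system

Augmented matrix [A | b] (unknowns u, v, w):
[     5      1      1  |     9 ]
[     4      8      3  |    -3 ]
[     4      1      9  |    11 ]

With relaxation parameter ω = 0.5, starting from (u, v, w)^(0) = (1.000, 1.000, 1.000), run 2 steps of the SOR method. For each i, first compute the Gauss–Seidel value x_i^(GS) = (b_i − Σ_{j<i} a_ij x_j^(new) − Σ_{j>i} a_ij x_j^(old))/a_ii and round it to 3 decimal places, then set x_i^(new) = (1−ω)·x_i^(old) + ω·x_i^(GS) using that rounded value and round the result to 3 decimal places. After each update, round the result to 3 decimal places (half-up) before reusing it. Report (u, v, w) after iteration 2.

(1.432, -0.793, 0.764)

Iteration 1:
  u: GS value = (9 - (1)·1.000 - (1)·1.000) / (5) = 1.400;  u ← (1−ω)·1.000 + ω·1.400 = 1.200
  v: GS value = (-3 - (4)·1.200 - (3)·1.000) / (8) = -1.350;  v ← (1−ω)·1.000 + ω·-1.350 = -0.175
  w: GS value = (11 - (4)·1.200 - (1)·-0.175) / (9) = 0.708;  w ← (1−ω)·1.000 + ω·0.708 = 0.854
Iteration 2:
  u: GS value = (9 - (1)·-0.175 - (1)·0.854) / (5) = 1.664;  u ← (1−ω)·1.200 + ω·1.664 = 1.432
  v: GS value = (-3 - (4)·1.432 - (3)·0.854) / (8) = -1.411;  v ← (1−ω)·-0.175 + ω·-1.411 = -0.793
  w: GS value = (11 - (4)·1.432 - (1)·-0.793) / (9) = 0.674;  w ← (1−ω)·0.854 + ω·0.674 = 0.764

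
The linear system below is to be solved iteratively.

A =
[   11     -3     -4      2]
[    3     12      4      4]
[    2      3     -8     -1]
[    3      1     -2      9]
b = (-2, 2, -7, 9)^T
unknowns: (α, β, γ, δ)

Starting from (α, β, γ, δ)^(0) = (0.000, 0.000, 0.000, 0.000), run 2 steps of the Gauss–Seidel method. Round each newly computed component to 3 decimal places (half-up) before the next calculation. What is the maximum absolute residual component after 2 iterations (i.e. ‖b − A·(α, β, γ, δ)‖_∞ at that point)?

3.742

Iteration 1:
  α = (-2 - (-3)·0.000 - (-4)·0.000 - (2)·0.000) / (11) = -0.182
  β = (2 - (3)·-0.182 - (4)·0.000 - (4)·0.000) / (12) = 0.212
  γ = (-7 - (2)·-0.182 - (3)·0.212 - (-1)·0.000) / (-8) = 0.909
  δ = (9 - (3)·-0.182 - (1)·0.212 - (-2)·0.909) / (9) = 1.239
Iteration 2:
  α = (-2 - (-3)·0.212 - (-4)·0.909 - (2)·1.239) / (11) = -0.019
  β = (2 - (3)·-0.019 - (4)·0.909 - (4)·1.239) / (12) = -0.545
  γ = (-7 - (2)·-0.019 - (3)·-0.545 - (-1)·1.239) / (-8) = 0.511
  δ = (9 - (3)·-0.019 - (1)·-0.545 - (-2)·0.511) / (9) = 1.180
Residual b − A·x = (-3.742, 1.833, -0.059, 0.004); ∞-norm = 3.742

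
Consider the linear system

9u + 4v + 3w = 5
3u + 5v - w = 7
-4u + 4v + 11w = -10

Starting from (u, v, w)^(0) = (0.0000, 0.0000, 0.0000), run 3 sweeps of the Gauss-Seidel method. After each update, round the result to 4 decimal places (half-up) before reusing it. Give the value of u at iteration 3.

0.5093

Iteration 1:
  u = (5 - (4)·0.0000 - (3)·0.0000) / (9) = 0.5556
  v = (7 - (3)·0.5556 - (-1)·0.0000) / (5) = 1.0666
  w = (-10 - (-4)·0.5556 - (4)·1.0666) / (11) = -1.0949
Iteration 2:
  u = (5 - (4)·1.0666 - (3)·-1.0949) / (9) = 0.4465
  v = (7 - (3)·0.4465 - (-1)·-1.0949) / (5) = 0.9131
  w = (-10 - (-4)·0.4465 - (4)·0.9131) / (11) = -1.0788
Iteration 3:
  u = (5 - (4)·0.9131 - (3)·-1.0788) / (9) = 0.5093
  v = (7 - (3)·0.5093 - (-1)·-1.0788) / (5) = 0.8787
  w = (-10 - (-4)·0.5093 - (4)·0.8787) / (11) = -1.0434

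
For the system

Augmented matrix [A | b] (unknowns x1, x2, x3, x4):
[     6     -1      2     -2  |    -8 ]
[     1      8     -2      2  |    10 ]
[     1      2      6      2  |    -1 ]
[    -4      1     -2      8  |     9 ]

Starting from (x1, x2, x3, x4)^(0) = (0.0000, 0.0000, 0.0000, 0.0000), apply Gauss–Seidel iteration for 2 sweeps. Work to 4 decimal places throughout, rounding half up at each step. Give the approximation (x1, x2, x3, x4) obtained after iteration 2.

Iteration 1:
  x1 = (-8 - (-1)·0.0000 - (2)·0.0000 - (-2)·0.0000) / (6) = -1.3333
  x2 = (10 - (1)·-1.3333 - (-2)·0.0000 - (2)·0.0000) / (8) = 1.4167
  x3 = (-1 - (1)·-1.3333 - (2)·1.4167 - (2)·0.0000) / (6) = -0.4167
  x4 = (9 - (-4)·-1.3333 - (1)·1.4167 - (-2)·-0.4167) / (8) = 0.1771
Iteration 2:
  x1 = (-8 - (-1)·1.4167 - (2)·-0.4167 - (-2)·0.1771) / (6) = -0.8993
  x2 = (10 - (1)·-0.8993 - (-2)·-0.4167 - (2)·0.1771) / (8) = 1.2140
  x3 = (-1 - (1)·-0.8993 - (2)·1.2140 - (2)·0.1771) / (6) = -0.4805
  x4 = (9 - (-4)·-0.8993 - (1)·1.2140 - (-2)·-0.4805) / (8) = 0.4035

(-0.8993, 1.2140, -0.4805, 0.4035)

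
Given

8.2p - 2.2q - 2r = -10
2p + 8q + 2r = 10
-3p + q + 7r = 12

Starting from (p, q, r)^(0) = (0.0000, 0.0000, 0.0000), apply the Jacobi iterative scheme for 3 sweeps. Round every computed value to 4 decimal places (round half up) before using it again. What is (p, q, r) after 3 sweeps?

Iteration 1:
  p = (-10 - (-2.2)·0.0000 - (-2)·0.0000) / (8.2) = -1.2195
  q = (10 - (2)·0.0000 - (2)·0.0000) / (8) = 1.2500
  r = (12 - (-3)·0.0000 - (1)·0.0000) / (7) = 1.7143
Iteration 2:
  p = (-10 - (-2.2)·1.2500 - (-2)·1.7143) / (8.2) = -0.4660
  q = (10 - (2)·-1.2195 - (2)·1.7143) / (8) = 1.1263
  r = (12 - (-3)·-1.2195 - (1)·1.2500) / (7) = 1.0131
Iteration 3:
  p = (-10 - (-2.2)·1.1263 - (-2)·1.0131) / (8.2) = -0.6702
  q = (10 - (2)·-0.4660 - (2)·1.0131) / (8) = 1.1132
  r = (12 - (-3)·-0.4660 - (1)·1.1263) / (7) = 1.3537

(-0.6702, 1.1132, 1.3537)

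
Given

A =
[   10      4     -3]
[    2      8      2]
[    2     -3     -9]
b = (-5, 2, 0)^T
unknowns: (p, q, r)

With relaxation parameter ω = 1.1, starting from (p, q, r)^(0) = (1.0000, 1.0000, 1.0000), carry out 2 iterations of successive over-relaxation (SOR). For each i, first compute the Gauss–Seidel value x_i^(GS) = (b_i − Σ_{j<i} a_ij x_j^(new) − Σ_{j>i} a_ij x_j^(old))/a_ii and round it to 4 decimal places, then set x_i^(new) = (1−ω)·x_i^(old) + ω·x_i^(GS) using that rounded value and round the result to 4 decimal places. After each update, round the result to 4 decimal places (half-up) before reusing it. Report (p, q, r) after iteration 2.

(-0.6294, 0.5268, -0.3145)

Iteration 1:
  p: GS value = (-5 - (4)·1.0000 - (-3)·1.0000) / (10) = -0.6000;  p ← (1−ω)·1.0000 + ω·-0.6000 = -0.7600
  q: GS value = (2 - (2)·-0.7600 - (2)·1.0000) / (8) = 0.1900;  q ← (1−ω)·1.0000 + ω·0.1900 = 0.1090
  r: GS value = (0 - (2)·-0.7600 - (-3)·0.1090) / (-9) = -0.2052;  r ← (1−ω)·1.0000 + ω·-0.2052 = -0.3257
Iteration 2:
  p: GS value = (-5 - (4)·0.1090 - (-3)·-0.3257) / (10) = -0.6413;  p ← (1−ω)·-0.7600 + ω·-0.6413 = -0.6294
  q: GS value = (2 - (2)·-0.6294 - (2)·-0.3257) / (8) = 0.4888;  q ← (1−ω)·0.1090 + ω·0.4888 = 0.5268
  r: GS value = (0 - (2)·-0.6294 - (-3)·0.5268) / (-9) = -0.3155;  r ← (1−ω)·-0.3257 + ω·-0.3155 = -0.3145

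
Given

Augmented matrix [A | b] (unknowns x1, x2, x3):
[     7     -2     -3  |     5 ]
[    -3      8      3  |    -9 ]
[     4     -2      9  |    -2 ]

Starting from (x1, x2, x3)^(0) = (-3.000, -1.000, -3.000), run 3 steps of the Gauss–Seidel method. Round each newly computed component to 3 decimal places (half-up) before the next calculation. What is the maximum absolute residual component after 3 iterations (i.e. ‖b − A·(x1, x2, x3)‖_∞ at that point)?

0.971

Iteration 1:
  x1 = (5 - (-2)·-1.000 - (-3)·-3.000) / (7) = -0.857
  x2 = (-9 - (-3)·-0.857 - (3)·-3.000) / (8) = -0.321
  x3 = (-2 - (4)·-0.857 - (-2)·-0.321) / (9) = 0.087
Iteration 2:
  x1 = (5 - (-2)·-0.321 - (-3)·0.087) / (7) = 0.660
  x2 = (-9 - (-3)·0.660 - (3)·0.087) / (8) = -0.910
  x3 = (-2 - (4)·0.660 - (-2)·-0.910) / (9) = -0.718
Iteration 3:
  x1 = (5 - (-2)·-0.910 - (-3)·-0.718) / (7) = 0.147
  x2 = (-9 - (-3)·0.147 - (3)·-0.718) / (8) = -0.801
  x3 = (-2 - (4)·0.147 - (-2)·-0.801) / (9) = -0.466
Residual b − A·x = (0.971, -0.753, 0.004); ∞-norm = 0.971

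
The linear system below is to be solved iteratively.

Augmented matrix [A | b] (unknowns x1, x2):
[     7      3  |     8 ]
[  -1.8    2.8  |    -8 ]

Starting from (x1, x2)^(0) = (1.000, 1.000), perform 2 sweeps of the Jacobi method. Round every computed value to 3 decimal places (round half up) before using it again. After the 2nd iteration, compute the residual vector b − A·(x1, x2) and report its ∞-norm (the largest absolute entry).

2.480

Iteration 1:
  x1 = (8 - (3)·1.000) / (7) = 0.714
  x2 = (-8 - (-1.8)·1.000) / (2.8) = -2.214
Iteration 2:
  x1 = (8 - (3)·-2.214) / (7) = 2.092
  x2 = (-8 - (-1.8)·0.714) / (2.8) = -2.398
Residual b − A·x = (0.550, 2.480); ∞-norm = 2.480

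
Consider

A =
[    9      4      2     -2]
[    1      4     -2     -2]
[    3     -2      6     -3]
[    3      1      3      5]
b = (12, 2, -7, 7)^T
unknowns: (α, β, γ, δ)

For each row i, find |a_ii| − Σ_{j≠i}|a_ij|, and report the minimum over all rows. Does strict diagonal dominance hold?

-2

row 1: |9| − (4+2+2) = 1
row 2: |4| − (1+2+2) = -1
row 3: |6| − (3+2+3) = -2
row 4: |5| − (3+1+3) = -2
minimum over rows = -2 → not strictly diagonally dominant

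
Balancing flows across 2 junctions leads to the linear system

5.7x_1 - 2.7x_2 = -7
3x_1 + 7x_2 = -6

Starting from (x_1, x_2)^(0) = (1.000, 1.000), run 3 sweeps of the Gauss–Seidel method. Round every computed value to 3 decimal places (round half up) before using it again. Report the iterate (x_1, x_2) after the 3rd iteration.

Iteration 1:
  x_1 = (-7 - (-2.7)·1.000) / (5.7) = -0.754
  x_2 = (-6 - (3)·-0.754) / (7) = -0.534
Iteration 2:
  x_1 = (-7 - (-2.7)·-0.534) / (5.7) = -1.481
  x_2 = (-6 - (3)·-1.481) / (7) = -0.222
Iteration 3:
  x_1 = (-7 - (-2.7)·-0.222) / (5.7) = -1.333
  x_2 = (-6 - (3)·-1.333) / (7) = -0.286

(-1.333, -0.286)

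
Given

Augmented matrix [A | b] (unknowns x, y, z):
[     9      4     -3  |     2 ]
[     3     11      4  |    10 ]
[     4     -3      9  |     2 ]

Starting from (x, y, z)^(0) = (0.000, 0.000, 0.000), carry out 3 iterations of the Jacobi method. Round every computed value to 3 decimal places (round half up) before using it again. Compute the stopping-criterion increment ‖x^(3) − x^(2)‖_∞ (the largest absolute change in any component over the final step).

Iteration 1:
  x = (2 - (4)·0.000 - (-3)·0.000) / (9) = 0.222
  y = (10 - (3)·0.000 - (4)·0.000) / (11) = 0.909
  z = (2 - (4)·0.000 - (-3)·0.000) / (9) = 0.222
Iteration 2:
  x = (2 - (4)·0.909 - (-3)·0.222) / (9) = -0.108
  y = (10 - (3)·0.222 - (4)·0.222) / (11) = 0.768
  z = (2 - (4)·0.222 - (-3)·0.909) / (9) = 0.427
Iteration 3:
  x = (2 - (4)·0.768 - (-3)·0.427) / (9) = 0.023
  y = (10 - (3)·-0.108 - (4)·0.427) / (11) = 0.783
  z = (2 - (4)·-0.108 - (-3)·0.768) / (9) = 0.526
Change: (0.131, 0.015, 0.099) → max |·| = 0.131

0.131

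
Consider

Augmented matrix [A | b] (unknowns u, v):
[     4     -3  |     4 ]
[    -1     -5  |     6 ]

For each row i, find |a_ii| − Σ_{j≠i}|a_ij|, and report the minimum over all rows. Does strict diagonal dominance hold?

1

row 1: |4| − (3) = 1
row 2: |-5| − (1) = 4
minimum over rows = 1 → strictly diagonally dominant (convergence guaranteed)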